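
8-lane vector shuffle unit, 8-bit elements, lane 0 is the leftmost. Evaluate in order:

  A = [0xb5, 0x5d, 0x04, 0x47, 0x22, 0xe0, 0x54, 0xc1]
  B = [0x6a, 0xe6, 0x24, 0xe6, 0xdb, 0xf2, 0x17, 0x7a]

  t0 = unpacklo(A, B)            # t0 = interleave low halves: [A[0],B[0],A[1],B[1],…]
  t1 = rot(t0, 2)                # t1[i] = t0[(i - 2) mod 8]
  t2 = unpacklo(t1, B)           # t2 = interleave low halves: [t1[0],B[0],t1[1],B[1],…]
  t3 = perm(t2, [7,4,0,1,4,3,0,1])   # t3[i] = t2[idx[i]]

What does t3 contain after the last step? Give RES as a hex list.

  t0: b5 6a 5d e6 04 24 47 e6
  t1: 47 e6 b5 6a 5d e6 04 24
  t2: 47 6a e6 e6 b5 24 6a e6
  t3: e6 b5 47 6a b5 e6 47 6a

RES = [0xe6, 0xb5, 0x47, 0x6a, 0xb5, 0xe6, 0x47, 0x6a]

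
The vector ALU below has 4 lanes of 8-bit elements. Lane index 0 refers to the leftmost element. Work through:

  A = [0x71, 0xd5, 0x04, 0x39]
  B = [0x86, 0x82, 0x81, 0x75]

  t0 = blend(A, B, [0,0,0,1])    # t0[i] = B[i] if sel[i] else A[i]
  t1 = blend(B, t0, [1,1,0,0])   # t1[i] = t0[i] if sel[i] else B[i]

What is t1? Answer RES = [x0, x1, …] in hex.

t0 = [0x71, 0xd5, 0x04, 0x75]
t1 = [0x71, 0xd5, 0x81, 0x75]

RES = [0x71, 0xd5, 0x81, 0x75]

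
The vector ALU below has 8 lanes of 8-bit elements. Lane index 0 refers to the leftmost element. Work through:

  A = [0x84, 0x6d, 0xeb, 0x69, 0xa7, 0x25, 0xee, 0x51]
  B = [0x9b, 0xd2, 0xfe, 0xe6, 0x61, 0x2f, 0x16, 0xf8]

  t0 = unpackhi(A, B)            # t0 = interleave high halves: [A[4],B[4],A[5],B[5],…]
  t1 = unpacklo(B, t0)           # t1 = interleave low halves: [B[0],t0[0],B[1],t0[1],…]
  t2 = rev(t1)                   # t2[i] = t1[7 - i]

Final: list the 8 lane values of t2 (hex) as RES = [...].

t0 = [0xa7, 0x61, 0x25, 0x2f, 0xee, 0x16, 0x51, 0xf8]
t1 = [0x9b, 0xa7, 0xd2, 0x61, 0xfe, 0x25, 0xe6, 0x2f]
t2 = [0x2f, 0xe6, 0x25, 0xfe, 0x61, 0xd2, 0xa7, 0x9b]

RES = [0x2f, 0xe6, 0x25, 0xfe, 0x61, 0xd2, 0xa7, 0x9b]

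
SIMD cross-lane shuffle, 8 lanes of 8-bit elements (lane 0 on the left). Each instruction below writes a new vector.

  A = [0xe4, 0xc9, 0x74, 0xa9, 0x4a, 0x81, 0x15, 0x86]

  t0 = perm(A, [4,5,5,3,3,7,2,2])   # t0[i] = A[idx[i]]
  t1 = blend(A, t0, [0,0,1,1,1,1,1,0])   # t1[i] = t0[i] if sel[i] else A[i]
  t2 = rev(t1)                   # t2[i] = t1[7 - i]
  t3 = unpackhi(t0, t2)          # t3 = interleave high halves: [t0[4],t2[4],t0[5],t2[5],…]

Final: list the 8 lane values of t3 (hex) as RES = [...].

t0 = [0x4a, 0x81, 0x81, 0xa9, 0xa9, 0x86, 0x74, 0x74]
t1 = [0xe4, 0xc9, 0x81, 0xa9, 0xa9, 0x86, 0x74, 0x86]
t2 = [0x86, 0x74, 0x86, 0xa9, 0xa9, 0x81, 0xc9, 0xe4]
t3 = [0xa9, 0xa9, 0x86, 0x81, 0x74, 0xc9, 0x74, 0xe4]

RES = [0xa9, 0xa9, 0x86, 0x81, 0x74, 0xc9, 0x74, 0xe4]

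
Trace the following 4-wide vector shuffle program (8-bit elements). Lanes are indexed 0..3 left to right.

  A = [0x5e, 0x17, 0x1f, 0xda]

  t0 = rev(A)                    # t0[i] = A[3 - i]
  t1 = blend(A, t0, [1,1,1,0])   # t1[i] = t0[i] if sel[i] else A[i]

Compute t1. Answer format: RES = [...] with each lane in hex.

RES = [ 0xda  0x1f  0x17  0xda ]

  t0: da 1f 17 5e
  t1: da 1f 17 da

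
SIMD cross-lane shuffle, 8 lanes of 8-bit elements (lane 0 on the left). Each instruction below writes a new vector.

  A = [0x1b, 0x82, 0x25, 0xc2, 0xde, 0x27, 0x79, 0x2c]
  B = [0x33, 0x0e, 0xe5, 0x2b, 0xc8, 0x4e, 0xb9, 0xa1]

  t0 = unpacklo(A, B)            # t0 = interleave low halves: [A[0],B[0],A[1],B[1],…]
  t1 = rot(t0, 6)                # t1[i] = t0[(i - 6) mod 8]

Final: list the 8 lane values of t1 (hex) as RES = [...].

t0 = [0x1b, 0x33, 0x82, 0x0e, 0x25, 0xe5, 0xc2, 0x2b]
t1 = [0x82, 0x0e, 0x25, 0xe5, 0xc2, 0x2b, 0x1b, 0x33]

RES = [0x82, 0x0e, 0x25, 0xe5, 0xc2, 0x2b, 0x1b, 0x33]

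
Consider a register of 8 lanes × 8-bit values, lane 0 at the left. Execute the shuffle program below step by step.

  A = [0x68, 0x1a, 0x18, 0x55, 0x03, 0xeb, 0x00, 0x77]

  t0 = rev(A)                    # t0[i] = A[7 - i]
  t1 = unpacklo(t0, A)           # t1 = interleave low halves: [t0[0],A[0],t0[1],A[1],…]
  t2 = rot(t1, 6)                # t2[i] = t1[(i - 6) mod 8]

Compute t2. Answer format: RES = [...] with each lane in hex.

RES = [ 0x00  0x1a  0xeb  0x18  0x03  0x55  0x77  0x68 ]

→ t0 |77|00|eb|03|55|18|1a|68|
→ t1 |77|68|00|1a|eb|18|03|55|
→ t2 |00|1a|eb|18|03|55|77|68|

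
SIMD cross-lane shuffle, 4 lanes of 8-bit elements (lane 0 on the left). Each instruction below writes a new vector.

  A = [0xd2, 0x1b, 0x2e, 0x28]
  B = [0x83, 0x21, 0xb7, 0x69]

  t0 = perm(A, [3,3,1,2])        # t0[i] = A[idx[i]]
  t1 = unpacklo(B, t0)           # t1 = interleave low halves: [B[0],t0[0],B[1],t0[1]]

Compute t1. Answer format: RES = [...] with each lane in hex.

→ t0 |28|28|1b|2e|
→ t1 |83|28|21|28|

RES = [ 0x83  0x28  0x21  0x28 ]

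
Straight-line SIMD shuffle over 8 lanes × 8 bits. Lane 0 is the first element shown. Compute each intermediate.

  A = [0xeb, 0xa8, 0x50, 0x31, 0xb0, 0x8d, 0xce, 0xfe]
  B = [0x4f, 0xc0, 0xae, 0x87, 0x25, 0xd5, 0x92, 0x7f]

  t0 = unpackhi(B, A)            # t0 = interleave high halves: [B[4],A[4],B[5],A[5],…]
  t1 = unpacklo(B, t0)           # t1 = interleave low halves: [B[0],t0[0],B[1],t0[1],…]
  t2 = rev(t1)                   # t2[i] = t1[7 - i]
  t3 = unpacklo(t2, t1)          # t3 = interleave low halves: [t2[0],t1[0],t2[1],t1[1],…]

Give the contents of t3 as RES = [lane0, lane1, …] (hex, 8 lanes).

RES = [ 0x8d  0x4f  0x87  0x25  0xd5  0xc0  0xae  0xb0 ]

  t0: 25 b0 d5 8d 92 ce 7f fe
  t1: 4f 25 c0 b0 ae d5 87 8d
  t2: 8d 87 d5 ae b0 c0 25 4f
  t3: 8d 4f 87 25 d5 c0 ae b0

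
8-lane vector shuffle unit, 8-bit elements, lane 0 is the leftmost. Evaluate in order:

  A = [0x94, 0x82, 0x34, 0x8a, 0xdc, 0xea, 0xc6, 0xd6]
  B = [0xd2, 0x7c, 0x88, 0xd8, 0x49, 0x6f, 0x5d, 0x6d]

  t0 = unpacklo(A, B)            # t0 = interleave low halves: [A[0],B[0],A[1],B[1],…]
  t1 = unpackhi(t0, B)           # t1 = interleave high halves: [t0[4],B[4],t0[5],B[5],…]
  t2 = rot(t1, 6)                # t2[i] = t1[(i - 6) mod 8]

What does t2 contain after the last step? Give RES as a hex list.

RES = [0x88, 0x6f, 0x8a, 0x5d, 0xd8, 0x6d, 0x34, 0x49]

→ t0 |94|d2|82|7c|34|88|8a|d8|
→ t1 |34|49|88|6f|8a|5d|d8|6d|
→ t2 |88|6f|8a|5d|d8|6d|34|49|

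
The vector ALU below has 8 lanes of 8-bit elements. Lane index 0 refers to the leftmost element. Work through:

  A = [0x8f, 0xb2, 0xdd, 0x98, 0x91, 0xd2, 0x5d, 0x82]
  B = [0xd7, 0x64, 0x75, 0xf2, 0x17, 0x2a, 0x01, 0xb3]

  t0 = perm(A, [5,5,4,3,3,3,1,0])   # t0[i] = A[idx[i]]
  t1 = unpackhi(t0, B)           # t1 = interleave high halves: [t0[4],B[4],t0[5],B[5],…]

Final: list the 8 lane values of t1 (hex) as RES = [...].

t0 = [0xd2, 0xd2, 0x91, 0x98, 0x98, 0x98, 0xb2, 0x8f]
t1 = [0x98, 0x17, 0x98, 0x2a, 0xb2, 0x01, 0x8f, 0xb3]

RES = [ 0x98  0x17  0x98  0x2a  0xb2  0x01  0x8f  0xb3 ]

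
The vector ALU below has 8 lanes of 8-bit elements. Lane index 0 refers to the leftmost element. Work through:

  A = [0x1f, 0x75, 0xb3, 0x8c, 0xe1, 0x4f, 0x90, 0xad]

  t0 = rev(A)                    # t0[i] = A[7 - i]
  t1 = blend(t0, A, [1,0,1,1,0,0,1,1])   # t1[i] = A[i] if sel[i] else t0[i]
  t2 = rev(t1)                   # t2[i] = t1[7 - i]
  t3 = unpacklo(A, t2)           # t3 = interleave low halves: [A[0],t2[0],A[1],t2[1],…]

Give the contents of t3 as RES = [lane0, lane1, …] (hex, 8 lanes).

→ t0 |ad|90|4f|e1|8c|b3|75|1f|
→ t1 |1f|90|b3|8c|8c|b3|90|ad|
→ t2 |ad|90|b3|8c|8c|b3|90|1f|
→ t3 |1f|ad|75|90|b3|b3|8c|8c|

RES = [ 0x1f  0xad  0x75  0x90  0xb3  0xb3  0x8c  0x8c ]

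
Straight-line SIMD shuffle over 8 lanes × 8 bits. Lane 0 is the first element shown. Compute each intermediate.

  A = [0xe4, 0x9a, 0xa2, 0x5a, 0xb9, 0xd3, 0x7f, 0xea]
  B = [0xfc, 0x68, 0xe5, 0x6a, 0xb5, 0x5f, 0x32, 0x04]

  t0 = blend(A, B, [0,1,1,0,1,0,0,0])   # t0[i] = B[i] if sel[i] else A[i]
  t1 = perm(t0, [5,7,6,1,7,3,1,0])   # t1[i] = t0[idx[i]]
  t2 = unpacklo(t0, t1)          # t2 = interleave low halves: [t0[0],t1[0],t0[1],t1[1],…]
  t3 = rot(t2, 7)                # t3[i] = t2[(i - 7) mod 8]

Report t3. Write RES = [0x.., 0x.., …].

  t0: e4 68 e5 5a b5 d3 7f ea
  t1: d3 ea 7f 68 ea 5a 68 e4
  t2: e4 d3 68 ea e5 7f 5a 68
  t3: d3 68 ea e5 7f 5a 68 e4

RES = [ 0xd3  0x68  0xea  0xe5  0x7f  0x5a  0x68  0xe4 ]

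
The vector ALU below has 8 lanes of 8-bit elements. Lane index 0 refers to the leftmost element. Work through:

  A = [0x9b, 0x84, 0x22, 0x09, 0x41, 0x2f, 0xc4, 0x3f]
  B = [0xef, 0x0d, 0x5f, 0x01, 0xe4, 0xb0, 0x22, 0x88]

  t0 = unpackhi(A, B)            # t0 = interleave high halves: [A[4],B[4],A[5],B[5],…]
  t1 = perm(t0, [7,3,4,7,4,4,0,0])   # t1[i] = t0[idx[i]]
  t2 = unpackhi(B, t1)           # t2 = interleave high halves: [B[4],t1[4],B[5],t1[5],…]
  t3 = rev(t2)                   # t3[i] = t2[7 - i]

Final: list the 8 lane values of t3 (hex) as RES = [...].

→ t0 |41|e4|2f|b0|c4|22|3f|88|
→ t1 |88|b0|c4|88|c4|c4|41|41|
→ t2 |e4|c4|b0|c4|22|41|88|41|
→ t3 |41|88|41|22|c4|b0|c4|e4|

RES = [ 0x41  0x88  0x41  0x22  0xc4  0xb0  0xc4  0xe4 ]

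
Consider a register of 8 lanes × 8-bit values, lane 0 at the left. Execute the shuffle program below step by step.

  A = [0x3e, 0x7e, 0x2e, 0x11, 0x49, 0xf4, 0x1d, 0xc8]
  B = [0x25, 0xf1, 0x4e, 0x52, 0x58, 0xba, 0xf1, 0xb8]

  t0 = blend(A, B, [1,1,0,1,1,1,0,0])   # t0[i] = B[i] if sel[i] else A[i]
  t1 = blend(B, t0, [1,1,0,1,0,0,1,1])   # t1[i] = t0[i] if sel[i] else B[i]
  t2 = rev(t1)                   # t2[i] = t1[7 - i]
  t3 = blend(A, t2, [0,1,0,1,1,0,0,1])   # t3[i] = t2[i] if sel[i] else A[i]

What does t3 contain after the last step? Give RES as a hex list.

RES = [0x3e, 0x1d, 0x2e, 0x58, 0x52, 0xf4, 0x1d, 0x25]

→ t0 |25|f1|2e|52|58|ba|1d|c8|
→ t1 |25|f1|4e|52|58|ba|1d|c8|
→ t2 |c8|1d|ba|58|52|4e|f1|25|
→ t3 |3e|1d|2e|58|52|f4|1d|25|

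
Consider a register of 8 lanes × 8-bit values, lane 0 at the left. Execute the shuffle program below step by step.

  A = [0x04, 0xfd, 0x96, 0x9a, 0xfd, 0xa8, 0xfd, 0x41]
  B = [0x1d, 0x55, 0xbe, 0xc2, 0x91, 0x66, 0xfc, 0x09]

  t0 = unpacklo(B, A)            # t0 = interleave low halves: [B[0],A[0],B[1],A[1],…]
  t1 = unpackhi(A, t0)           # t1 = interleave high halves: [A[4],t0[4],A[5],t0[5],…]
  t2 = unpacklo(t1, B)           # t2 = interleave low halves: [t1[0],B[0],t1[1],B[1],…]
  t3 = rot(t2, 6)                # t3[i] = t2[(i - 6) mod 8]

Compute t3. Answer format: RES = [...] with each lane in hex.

RES = [0xbe, 0x55, 0xa8, 0xbe, 0x96, 0xc2, 0xfd, 0x1d]

→ t0 |1d|04|55|fd|be|96|c2|9a|
→ t1 |fd|be|a8|96|fd|c2|41|9a|
→ t2 |fd|1d|be|55|a8|be|96|c2|
→ t3 |be|55|a8|be|96|c2|fd|1d|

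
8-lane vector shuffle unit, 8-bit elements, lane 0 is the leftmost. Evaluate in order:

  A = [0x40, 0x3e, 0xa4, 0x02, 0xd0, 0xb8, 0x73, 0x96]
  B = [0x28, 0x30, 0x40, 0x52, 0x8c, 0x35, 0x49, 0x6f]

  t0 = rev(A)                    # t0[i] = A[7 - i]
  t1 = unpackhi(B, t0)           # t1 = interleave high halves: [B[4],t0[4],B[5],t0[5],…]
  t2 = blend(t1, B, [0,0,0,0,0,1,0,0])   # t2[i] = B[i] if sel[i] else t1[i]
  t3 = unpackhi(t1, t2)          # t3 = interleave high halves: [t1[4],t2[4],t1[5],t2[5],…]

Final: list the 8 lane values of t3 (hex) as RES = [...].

→ t0 |96|73|b8|d0|02|a4|3e|40|
→ t1 |8c|02|35|a4|49|3e|6f|40|
→ t2 |8c|02|35|a4|49|35|6f|40|
→ t3 |49|49|3e|35|6f|6f|40|40|

RES = [0x49, 0x49, 0x3e, 0x35, 0x6f, 0x6f, 0x40, 0x40]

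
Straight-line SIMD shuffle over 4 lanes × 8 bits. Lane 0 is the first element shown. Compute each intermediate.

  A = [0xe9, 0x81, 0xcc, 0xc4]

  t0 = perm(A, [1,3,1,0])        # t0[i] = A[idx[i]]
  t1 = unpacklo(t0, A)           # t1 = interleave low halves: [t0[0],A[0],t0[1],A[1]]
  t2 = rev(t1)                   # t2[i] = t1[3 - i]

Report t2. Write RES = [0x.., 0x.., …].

→ t0 |81|c4|81|e9|
→ t1 |81|e9|c4|81|
→ t2 |81|c4|e9|81|

RES = [0x81, 0xc4, 0xe9, 0x81]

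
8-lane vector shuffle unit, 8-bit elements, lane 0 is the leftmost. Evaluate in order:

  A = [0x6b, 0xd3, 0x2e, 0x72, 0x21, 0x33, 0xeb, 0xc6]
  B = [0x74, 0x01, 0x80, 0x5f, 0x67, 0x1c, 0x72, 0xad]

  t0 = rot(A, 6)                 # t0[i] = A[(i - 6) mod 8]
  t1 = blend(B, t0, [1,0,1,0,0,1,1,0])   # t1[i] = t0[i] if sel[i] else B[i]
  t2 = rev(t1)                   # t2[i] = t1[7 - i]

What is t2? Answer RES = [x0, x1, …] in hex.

  t0: 2e 72 21 33 eb c6 6b d3
  t1: 2e 01 21 5f 67 c6 6b ad
  t2: ad 6b c6 67 5f 21 01 2e

RES = [ 0xad  0x6b  0xc6  0x67  0x5f  0x21  0x01  0x2e ]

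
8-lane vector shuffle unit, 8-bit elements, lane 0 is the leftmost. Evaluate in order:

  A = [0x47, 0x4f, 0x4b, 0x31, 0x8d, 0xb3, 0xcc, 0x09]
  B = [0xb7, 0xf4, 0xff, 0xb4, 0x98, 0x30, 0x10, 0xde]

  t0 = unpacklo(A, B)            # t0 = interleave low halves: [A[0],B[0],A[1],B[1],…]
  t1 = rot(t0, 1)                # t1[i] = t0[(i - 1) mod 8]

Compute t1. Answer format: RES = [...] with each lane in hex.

  t0: 47 b7 4f f4 4b ff 31 b4
  t1: b4 47 b7 4f f4 4b ff 31

RES = [ 0xb4  0x47  0xb7  0x4f  0xf4  0x4b  0xff  0x31 ]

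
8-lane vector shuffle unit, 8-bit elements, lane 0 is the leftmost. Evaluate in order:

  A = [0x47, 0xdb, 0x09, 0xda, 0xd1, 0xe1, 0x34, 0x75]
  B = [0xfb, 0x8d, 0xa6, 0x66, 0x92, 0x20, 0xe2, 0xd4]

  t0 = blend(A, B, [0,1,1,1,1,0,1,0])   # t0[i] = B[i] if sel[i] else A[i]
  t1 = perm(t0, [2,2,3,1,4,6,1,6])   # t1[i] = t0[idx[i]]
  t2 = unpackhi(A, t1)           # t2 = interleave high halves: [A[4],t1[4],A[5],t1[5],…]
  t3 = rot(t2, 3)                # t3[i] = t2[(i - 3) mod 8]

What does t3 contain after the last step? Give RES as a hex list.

RES = [ 0x8d  0x75  0xe2  0xd1  0x92  0xe1  0xe2  0x34 ]

→ t0 |47|8d|a6|66|92|e1|e2|75|
→ t1 |a6|a6|66|8d|92|e2|8d|e2|
→ t2 |d1|92|e1|e2|34|8d|75|e2|
→ t3 |8d|75|e2|d1|92|e1|e2|34|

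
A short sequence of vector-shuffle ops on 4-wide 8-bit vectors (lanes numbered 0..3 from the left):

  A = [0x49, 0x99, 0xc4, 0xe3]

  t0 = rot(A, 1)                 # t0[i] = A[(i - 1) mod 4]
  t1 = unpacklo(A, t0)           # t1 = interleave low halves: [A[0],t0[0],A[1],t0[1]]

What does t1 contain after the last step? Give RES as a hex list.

RES = [ 0x49  0xe3  0x99  0x49 ]

t0 = [0xe3, 0x49, 0x99, 0xc4]
t1 = [0x49, 0xe3, 0x99, 0x49]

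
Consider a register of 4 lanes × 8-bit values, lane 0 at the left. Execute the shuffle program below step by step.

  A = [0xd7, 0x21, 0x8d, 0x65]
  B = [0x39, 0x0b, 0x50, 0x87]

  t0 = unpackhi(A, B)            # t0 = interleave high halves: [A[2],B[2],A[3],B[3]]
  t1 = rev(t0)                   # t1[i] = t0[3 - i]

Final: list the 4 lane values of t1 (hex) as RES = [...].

  t0: 8d 50 65 87
  t1: 87 65 50 8d

RES = [ 0x87  0x65  0x50  0x8d ]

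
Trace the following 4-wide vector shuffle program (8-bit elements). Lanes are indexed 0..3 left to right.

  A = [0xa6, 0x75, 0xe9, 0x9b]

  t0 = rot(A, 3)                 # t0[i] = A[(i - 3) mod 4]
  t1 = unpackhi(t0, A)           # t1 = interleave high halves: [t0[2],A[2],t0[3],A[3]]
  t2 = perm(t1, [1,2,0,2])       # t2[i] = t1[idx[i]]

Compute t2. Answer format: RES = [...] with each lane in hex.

  t0: 75 e9 9b a6
  t1: 9b e9 a6 9b
  t2: e9 a6 9b a6

RES = [ 0xe9  0xa6  0x9b  0xa6 ]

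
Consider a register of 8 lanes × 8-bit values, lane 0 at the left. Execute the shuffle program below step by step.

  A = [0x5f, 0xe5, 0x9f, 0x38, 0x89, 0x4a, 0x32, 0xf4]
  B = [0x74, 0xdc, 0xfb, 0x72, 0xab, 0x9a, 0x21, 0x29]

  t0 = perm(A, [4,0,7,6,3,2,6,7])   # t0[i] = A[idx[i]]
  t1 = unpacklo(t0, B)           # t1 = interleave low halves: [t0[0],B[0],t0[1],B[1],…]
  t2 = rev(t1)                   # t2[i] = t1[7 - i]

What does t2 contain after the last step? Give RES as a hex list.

  t0: 89 5f f4 32 38 9f 32 f4
  t1: 89 74 5f dc f4 fb 32 72
  t2: 72 32 fb f4 dc 5f 74 89

RES = [ 0x72  0x32  0xfb  0xf4  0xdc  0x5f  0x74  0x89 ]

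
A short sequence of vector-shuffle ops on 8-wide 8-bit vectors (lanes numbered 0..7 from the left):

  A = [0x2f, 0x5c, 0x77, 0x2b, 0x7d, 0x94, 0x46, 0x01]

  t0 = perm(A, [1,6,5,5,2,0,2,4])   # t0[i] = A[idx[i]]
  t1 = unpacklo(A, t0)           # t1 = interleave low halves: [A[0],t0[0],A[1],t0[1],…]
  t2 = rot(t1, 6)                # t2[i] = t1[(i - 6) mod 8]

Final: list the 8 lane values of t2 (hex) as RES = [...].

RES = [ 0x5c  0x46  0x77  0x94  0x2b  0x94  0x2f  0x5c ]

  t0: 5c 46 94 94 77 2f 77 7d
  t1: 2f 5c 5c 46 77 94 2b 94
  t2: 5c 46 77 94 2b 94 2f 5c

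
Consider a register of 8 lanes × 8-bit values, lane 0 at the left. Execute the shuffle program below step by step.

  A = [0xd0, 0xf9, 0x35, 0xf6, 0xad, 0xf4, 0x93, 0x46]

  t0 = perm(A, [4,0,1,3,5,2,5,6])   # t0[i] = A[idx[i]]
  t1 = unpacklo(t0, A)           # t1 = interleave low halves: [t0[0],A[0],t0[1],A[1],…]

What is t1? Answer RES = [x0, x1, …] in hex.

t0 = [0xad, 0xd0, 0xf9, 0xf6, 0xf4, 0x35, 0xf4, 0x93]
t1 = [0xad, 0xd0, 0xd0, 0xf9, 0xf9, 0x35, 0xf6, 0xf6]

RES = [0xad, 0xd0, 0xd0, 0xf9, 0xf9, 0x35, 0xf6, 0xf6]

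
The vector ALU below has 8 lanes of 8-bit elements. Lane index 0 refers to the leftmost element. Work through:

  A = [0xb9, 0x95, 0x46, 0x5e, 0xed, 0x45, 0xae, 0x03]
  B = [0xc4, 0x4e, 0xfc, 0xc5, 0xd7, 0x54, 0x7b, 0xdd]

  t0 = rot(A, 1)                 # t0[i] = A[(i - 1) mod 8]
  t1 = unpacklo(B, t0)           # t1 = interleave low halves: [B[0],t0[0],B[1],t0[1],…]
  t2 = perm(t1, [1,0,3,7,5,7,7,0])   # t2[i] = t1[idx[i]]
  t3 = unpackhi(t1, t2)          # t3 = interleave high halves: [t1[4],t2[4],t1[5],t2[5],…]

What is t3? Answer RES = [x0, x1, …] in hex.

RES = [ 0xfc  0x95  0x95  0x46  0xc5  0x46  0x46  0xc4 ]

  t0: 03 b9 95 46 5e ed 45 ae
  t1: c4 03 4e b9 fc 95 c5 46
  t2: 03 c4 b9 46 95 46 46 c4
  t3: fc 95 95 46 c5 46 46 c4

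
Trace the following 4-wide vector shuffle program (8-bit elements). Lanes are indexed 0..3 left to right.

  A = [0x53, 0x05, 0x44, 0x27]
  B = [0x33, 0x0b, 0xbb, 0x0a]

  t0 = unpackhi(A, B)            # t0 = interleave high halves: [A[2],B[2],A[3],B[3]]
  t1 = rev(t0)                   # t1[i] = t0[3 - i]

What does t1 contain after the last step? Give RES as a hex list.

RES = [0x0a, 0x27, 0xbb, 0x44]

→ t0 |44|bb|27|0a|
→ t1 |0a|27|bb|44|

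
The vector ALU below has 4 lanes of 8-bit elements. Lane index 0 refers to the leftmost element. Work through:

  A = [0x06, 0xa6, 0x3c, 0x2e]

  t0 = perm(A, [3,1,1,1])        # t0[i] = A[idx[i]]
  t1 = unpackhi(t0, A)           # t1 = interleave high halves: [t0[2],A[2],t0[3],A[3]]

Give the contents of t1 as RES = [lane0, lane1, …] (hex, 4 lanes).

RES = [ 0xa6  0x3c  0xa6  0x2e ]

→ t0 |2e|a6|a6|a6|
→ t1 |a6|3c|a6|2e|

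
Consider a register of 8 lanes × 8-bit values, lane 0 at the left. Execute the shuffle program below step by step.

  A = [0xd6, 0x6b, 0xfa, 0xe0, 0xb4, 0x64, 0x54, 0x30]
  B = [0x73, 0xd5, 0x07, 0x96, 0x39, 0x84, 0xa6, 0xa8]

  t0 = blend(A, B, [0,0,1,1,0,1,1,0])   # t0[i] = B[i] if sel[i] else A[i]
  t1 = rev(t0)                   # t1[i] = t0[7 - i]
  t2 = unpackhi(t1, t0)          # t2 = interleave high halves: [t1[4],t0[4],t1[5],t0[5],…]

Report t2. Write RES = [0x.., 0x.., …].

RES = [ 0x96  0xb4  0x07  0x84  0x6b  0xa6  0xd6  0x30 ]

t0 = [0xd6, 0x6b, 0x07, 0x96, 0xb4, 0x84, 0xa6, 0x30]
t1 = [0x30, 0xa6, 0x84, 0xb4, 0x96, 0x07, 0x6b, 0xd6]
t2 = [0x96, 0xb4, 0x07, 0x84, 0x6b, 0xa6, 0xd6, 0x30]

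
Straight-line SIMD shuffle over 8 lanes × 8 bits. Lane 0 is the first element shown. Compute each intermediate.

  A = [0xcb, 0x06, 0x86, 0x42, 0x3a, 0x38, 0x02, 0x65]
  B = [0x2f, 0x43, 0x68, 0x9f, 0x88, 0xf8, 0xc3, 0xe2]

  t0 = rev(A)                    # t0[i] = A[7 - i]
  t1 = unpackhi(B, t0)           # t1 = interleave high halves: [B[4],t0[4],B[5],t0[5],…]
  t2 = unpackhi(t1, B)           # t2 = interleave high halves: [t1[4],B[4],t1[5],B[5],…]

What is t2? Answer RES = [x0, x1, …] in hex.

  t0: 65 02 38 3a 42 86 06 cb
  t1: 88 42 f8 86 c3 06 e2 cb
  t2: c3 88 06 f8 e2 c3 cb e2

RES = [ 0xc3  0x88  0x06  0xf8  0xe2  0xc3  0xcb  0xe2 ]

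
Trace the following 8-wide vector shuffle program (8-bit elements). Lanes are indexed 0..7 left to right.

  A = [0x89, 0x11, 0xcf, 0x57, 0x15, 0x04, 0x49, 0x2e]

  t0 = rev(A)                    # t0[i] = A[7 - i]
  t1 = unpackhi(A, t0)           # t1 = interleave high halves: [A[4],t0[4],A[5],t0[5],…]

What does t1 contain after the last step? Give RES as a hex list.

  t0: 2e 49 04 15 57 cf 11 89
  t1: 15 57 04 cf 49 11 2e 89

RES = [0x15, 0x57, 0x04, 0xcf, 0x49, 0x11, 0x2e, 0x89]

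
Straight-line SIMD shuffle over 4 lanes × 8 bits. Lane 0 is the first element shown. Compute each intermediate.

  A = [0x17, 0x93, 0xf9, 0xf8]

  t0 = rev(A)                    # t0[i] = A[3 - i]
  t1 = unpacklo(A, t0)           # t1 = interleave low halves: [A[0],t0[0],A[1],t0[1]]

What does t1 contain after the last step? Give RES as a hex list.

RES = [ 0x17  0xf8  0x93  0xf9 ]

→ t0 |f8|f9|93|17|
→ t1 |17|f8|93|f9|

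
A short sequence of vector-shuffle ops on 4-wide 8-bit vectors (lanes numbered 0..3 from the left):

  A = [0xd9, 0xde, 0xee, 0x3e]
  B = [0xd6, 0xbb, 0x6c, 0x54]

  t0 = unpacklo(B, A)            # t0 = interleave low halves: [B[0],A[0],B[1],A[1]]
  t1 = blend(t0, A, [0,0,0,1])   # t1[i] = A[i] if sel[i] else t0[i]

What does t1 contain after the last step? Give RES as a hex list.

t0 = [0xd6, 0xd9, 0xbb, 0xde]
t1 = [0xd6, 0xd9, 0xbb, 0x3e]

RES = [0xd6, 0xd9, 0xbb, 0x3e]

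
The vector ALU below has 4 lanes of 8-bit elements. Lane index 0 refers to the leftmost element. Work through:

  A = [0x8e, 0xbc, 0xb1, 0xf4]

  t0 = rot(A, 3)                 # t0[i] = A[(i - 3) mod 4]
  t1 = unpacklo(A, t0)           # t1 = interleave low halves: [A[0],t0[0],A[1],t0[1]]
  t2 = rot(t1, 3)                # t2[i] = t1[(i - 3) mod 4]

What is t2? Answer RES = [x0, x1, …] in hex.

RES = [0xbc, 0xbc, 0xb1, 0x8e]

t0 = [0xbc, 0xb1, 0xf4, 0x8e]
t1 = [0x8e, 0xbc, 0xbc, 0xb1]
t2 = [0xbc, 0xbc, 0xb1, 0x8e]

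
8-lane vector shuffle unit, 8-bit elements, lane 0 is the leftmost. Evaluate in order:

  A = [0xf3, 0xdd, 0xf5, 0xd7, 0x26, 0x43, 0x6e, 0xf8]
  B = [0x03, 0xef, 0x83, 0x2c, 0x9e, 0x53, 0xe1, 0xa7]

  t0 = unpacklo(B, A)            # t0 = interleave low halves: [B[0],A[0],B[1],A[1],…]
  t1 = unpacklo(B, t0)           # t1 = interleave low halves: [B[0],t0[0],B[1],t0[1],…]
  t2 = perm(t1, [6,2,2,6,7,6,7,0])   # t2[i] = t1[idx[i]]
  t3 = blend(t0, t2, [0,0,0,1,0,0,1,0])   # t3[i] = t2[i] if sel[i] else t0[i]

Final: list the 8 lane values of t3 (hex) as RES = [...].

RES = [ 0x03  0xf3  0xef  0x2c  0x83  0xf5  0xdd  0xd7 ]

→ t0 |03|f3|ef|dd|83|f5|2c|d7|
→ t1 |03|03|ef|f3|83|ef|2c|dd|
→ t2 |2c|ef|ef|2c|dd|2c|dd|03|
→ t3 |03|f3|ef|2c|83|f5|dd|d7|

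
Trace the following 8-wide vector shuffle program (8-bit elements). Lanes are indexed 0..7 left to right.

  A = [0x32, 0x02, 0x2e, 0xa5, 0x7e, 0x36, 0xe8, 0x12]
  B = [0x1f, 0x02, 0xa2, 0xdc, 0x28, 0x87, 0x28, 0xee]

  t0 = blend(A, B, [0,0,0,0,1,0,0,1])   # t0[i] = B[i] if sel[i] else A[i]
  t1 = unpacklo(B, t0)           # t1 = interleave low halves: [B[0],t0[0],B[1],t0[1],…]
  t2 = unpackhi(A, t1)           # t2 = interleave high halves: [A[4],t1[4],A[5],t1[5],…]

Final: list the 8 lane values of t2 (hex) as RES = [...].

→ t0 |32|02|2e|a5|28|36|e8|ee|
→ t1 |1f|32|02|02|a2|2e|dc|a5|
→ t2 |7e|a2|36|2e|e8|dc|12|a5|

RES = [0x7e, 0xa2, 0x36, 0x2e, 0xe8, 0xdc, 0x12, 0xa5]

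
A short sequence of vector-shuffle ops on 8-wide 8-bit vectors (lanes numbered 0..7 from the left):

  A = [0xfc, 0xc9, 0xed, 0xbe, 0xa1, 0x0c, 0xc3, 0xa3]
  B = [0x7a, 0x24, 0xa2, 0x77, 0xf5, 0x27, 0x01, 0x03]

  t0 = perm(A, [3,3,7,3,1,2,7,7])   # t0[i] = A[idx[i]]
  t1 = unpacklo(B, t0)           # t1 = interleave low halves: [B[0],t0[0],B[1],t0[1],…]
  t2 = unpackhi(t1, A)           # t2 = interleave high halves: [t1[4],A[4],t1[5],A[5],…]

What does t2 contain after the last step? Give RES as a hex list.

  t0: be be a3 be c9 ed a3 a3
  t1: 7a be 24 be a2 a3 77 be
  t2: a2 a1 a3 0c 77 c3 be a3

RES = [0xa2, 0xa1, 0xa3, 0x0c, 0x77, 0xc3, 0xbe, 0xa3]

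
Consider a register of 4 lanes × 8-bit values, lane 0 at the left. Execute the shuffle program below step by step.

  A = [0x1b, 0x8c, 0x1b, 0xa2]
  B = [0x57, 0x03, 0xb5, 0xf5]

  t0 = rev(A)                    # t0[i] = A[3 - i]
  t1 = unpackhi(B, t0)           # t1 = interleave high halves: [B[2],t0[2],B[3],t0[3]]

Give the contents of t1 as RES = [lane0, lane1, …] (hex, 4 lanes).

RES = [ 0xb5  0x8c  0xf5  0x1b ]

t0 = [0xa2, 0x1b, 0x8c, 0x1b]
t1 = [0xb5, 0x8c, 0xf5, 0x1b]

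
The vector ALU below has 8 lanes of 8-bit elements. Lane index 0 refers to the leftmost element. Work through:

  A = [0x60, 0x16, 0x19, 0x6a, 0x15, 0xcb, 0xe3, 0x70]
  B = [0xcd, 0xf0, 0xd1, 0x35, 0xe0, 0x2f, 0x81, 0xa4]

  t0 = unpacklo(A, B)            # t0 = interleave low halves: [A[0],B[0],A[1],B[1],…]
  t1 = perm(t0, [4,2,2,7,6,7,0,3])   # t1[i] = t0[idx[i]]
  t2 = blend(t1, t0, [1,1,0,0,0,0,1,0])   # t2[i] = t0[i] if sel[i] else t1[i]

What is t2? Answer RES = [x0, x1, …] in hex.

  t0: 60 cd 16 f0 19 d1 6a 35
  t1: 19 16 16 35 6a 35 60 f0
  t2: 60 cd 16 35 6a 35 6a f0

RES = [0x60, 0xcd, 0x16, 0x35, 0x6a, 0x35, 0x6a, 0xf0]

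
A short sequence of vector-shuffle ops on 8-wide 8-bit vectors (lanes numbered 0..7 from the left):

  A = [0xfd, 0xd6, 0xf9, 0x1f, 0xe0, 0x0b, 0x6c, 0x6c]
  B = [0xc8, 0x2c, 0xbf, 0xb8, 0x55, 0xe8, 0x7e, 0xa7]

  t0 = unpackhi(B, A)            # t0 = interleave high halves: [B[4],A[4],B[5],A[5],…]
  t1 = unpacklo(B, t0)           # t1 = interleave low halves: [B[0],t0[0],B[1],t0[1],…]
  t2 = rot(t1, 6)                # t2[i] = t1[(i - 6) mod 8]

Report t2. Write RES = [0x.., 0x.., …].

RES = [0x2c, 0xe0, 0xbf, 0xe8, 0xb8, 0x0b, 0xc8, 0x55]

  t0: 55 e0 e8 0b 7e 6c a7 6c
  t1: c8 55 2c e0 bf e8 b8 0b
  t2: 2c e0 bf e8 b8 0b c8 55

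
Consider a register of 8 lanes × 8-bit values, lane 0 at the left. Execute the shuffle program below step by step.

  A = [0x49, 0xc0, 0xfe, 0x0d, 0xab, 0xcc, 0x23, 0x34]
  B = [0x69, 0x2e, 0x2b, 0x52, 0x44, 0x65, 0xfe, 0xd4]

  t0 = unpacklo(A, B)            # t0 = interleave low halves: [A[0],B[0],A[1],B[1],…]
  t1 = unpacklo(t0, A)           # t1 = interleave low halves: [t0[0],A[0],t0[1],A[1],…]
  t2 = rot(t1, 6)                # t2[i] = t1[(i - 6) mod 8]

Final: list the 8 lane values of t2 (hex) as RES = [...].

  t0: 49 69 c0 2e fe 2b 0d 52
  t1: 49 49 69 c0 c0 fe 2e 0d
  t2: 69 c0 c0 fe 2e 0d 49 49

RES = [ 0x69  0xc0  0xc0  0xfe  0x2e  0x0d  0x49  0x49 ]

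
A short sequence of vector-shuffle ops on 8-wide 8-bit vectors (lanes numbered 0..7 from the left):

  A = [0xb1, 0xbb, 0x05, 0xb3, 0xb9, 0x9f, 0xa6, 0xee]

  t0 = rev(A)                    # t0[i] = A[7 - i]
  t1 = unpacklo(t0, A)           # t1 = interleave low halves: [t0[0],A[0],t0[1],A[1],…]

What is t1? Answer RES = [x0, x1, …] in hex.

  t0: ee a6 9f b9 b3 05 bb b1
  t1: ee b1 a6 bb 9f 05 b9 b3

RES = [0xee, 0xb1, 0xa6, 0xbb, 0x9f, 0x05, 0xb9, 0xb3]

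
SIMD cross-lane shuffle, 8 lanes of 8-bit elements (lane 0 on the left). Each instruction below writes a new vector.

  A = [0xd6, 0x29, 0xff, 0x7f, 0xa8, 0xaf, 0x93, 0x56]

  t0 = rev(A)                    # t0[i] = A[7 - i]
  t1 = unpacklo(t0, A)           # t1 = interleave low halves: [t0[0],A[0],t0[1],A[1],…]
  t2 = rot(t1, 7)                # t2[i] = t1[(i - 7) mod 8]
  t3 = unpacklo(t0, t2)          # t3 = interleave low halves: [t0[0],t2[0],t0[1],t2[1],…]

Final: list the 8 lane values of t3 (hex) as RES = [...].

→ t0 |56|93|af|a8|7f|ff|29|d6|
→ t1 |56|d6|93|29|af|ff|a8|7f|
→ t2 |d6|93|29|af|ff|a8|7f|56|
→ t3 |56|d6|93|93|af|29|a8|af|

RES = [ 0x56  0xd6  0x93  0x93  0xaf  0x29  0xa8  0xaf ]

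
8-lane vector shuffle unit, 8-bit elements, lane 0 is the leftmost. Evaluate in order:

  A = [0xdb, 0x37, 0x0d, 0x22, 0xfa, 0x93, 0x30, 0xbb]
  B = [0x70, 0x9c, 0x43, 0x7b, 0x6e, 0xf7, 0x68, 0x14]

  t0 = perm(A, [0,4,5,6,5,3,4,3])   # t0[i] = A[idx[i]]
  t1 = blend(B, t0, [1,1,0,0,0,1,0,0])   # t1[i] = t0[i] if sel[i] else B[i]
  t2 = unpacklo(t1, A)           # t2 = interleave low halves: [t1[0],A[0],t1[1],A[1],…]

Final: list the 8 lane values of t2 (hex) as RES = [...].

→ t0 |db|fa|93|30|93|22|fa|22|
→ t1 |db|fa|43|7b|6e|22|68|14|
→ t2 |db|db|fa|37|43|0d|7b|22|

RES = [ 0xdb  0xdb  0xfa  0x37  0x43  0x0d  0x7b  0x22 ]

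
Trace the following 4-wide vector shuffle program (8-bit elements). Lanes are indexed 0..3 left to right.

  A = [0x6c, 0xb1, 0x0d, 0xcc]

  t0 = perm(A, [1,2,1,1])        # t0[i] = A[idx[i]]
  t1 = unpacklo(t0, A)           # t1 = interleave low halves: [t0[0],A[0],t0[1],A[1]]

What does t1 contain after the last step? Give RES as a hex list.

→ t0 |b1|0d|b1|b1|
→ t1 |b1|6c|0d|b1|

RES = [0xb1, 0x6c, 0x0d, 0xb1]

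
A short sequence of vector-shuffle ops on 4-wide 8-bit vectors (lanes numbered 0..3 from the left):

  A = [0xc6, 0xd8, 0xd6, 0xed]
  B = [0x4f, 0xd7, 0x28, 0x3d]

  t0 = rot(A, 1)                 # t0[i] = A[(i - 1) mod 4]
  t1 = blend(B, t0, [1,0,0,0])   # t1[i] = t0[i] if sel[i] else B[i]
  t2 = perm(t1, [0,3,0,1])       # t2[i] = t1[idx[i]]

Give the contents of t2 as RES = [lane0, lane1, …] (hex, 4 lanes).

RES = [0xed, 0x3d, 0xed, 0xd7]

t0 = [0xed, 0xc6, 0xd8, 0xd6]
t1 = [0xed, 0xd7, 0x28, 0x3d]
t2 = [0xed, 0x3d, 0xed, 0xd7]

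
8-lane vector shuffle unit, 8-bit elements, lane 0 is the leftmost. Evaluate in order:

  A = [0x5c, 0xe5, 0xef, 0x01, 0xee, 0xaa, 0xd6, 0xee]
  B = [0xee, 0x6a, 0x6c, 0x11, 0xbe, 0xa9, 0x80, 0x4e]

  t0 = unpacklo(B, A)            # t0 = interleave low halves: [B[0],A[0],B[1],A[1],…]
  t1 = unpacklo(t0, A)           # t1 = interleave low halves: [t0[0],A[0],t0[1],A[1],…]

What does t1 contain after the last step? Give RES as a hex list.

→ t0 |ee|5c|6a|e5|6c|ef|11|01|
→ t1 |ee|5c|5c|e5|6a|ef|e5|01|

RES = [0xee, 0x5c, 0x5c, 0xe5, 0x6a, 0xef, 0xe5, 0x01]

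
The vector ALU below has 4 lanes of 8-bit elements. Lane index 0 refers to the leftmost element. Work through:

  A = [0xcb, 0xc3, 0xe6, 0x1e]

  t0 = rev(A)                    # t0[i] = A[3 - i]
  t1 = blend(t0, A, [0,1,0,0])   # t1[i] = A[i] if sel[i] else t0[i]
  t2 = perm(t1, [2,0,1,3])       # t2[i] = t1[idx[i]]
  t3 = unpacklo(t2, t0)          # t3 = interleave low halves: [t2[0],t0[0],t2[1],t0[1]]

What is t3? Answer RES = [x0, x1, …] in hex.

RES = [ 0xc3  0x1e  0x1e  0xe6 ]

→ t0 |1e|e6|c3|cb|
→ t1 |1e|c3|c3|cb|
→ t2 |c3|1e|c3|cb|
→ t3 |c3|1e|1e|e6|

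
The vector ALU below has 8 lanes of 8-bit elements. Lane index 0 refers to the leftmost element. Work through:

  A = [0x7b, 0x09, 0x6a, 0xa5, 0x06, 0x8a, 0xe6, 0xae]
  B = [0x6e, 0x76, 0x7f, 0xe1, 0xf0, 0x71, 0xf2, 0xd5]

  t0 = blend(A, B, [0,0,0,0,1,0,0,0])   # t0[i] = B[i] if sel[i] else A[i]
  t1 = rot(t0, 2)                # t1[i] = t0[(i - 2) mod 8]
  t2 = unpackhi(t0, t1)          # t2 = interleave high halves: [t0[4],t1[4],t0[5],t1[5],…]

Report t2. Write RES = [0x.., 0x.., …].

RES = [ 0xf0  0x6a  0x8a  0xa5  0xe6  0xf0  0xae  0x8a ]

→ t0 |7b|09|6a|a5|f0|8a|e6|ae|
→ t1 |e6|ae|7b|09|6a|a5|f0|8a|
→ t2 |f0|6a|8a|a5|e6|f0|ae|8a|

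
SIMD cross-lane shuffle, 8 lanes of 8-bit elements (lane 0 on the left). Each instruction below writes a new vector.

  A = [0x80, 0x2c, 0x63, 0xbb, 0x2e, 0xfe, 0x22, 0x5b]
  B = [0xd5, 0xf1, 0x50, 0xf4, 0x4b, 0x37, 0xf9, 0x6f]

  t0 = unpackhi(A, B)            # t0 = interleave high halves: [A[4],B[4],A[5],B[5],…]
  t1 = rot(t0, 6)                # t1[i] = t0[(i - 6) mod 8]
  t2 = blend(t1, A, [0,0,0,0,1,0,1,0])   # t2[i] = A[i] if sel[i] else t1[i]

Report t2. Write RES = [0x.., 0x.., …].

RES = [0xfe, 0x37, 0x22, 0xf9, 0x2e, 0x6f, 0x22, 0x4b]

t0 = [0x2e, 0x4b, 0xfe, 0x37, 0x22, 0xf9, 0x5b, 0x6f]
t1 = [0xfe, 0x37, 0x22, 0xf9, 0x5b, 0x6f, 0x2e, 0x4b]
t2 = [0xfe, 0x37, 0x22, 0xf9, 0x2e, 0x6f, 0x22, 0x4b]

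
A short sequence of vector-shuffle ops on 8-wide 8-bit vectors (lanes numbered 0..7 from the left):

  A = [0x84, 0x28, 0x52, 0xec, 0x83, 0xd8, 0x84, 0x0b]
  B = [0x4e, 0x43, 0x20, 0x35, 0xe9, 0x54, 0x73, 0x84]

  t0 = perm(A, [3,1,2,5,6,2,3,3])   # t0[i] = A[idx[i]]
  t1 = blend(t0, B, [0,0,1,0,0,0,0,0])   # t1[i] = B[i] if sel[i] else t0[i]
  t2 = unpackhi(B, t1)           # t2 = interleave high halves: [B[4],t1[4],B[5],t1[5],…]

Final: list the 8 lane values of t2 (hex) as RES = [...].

  t0: ec 28 52 d8 84 52 ec ec
  t1: ec 28 20 d8 84 52 ec ec
  t2: e9 84 54 52 73 ec 84 ec

RES = [0xe9, 0x84, 0x54, 0x52, 0x73, 0xec, 0x84, 0xec]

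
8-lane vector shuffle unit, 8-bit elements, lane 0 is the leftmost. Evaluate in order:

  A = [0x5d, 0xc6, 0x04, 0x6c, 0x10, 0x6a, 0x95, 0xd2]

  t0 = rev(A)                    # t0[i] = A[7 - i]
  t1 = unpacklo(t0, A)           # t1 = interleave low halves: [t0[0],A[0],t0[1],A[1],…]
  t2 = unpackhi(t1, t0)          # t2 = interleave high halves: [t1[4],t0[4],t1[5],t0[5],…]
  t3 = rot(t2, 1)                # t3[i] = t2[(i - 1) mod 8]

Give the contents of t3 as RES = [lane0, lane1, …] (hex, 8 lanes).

RES = [0x5d, 0x6a, 0x6c, 0x04, 0x04, 0x10, 0xc6, 0x6c]

→ t0 |d2|95|6a|10|6c|04|c6|5d|
→ t1 |d2|5d|95|c6|6a|04|10|6c|
→ t2 |6a|6c|04|04|10|c6|6c|5d|
→ t3 |5d|6a|6c|04|04|10|c6|6c|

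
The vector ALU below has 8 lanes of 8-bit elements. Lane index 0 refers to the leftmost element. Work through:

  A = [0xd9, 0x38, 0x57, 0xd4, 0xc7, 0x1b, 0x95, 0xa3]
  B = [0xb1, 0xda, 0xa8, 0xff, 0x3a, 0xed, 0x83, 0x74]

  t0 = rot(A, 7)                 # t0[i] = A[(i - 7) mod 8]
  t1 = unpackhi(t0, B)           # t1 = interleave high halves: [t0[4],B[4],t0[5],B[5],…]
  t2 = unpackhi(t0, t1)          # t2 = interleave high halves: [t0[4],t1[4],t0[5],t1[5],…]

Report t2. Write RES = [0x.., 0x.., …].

RES = [ 0x1b  0xa3  0x95  0x83  0xa3  0xd9  0xd9  0x74 ]

  t0: 38 57 d4 c7 1b 95 a3 d9
  t1: 1b 3a 95 ed a3 83 d9 74
  t2: 1b a3 95 83 a3 d9 d9 74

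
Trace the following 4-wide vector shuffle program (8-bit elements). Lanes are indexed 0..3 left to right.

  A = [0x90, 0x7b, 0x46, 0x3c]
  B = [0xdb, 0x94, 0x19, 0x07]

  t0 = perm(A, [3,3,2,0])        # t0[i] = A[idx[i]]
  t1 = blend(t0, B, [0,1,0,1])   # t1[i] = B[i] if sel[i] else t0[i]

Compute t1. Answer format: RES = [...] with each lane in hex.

RES = [ 0x3c  0x94  0x46  0x07 ]

  t0: 3c 3c 46 90
  t1: 3c 94 46 07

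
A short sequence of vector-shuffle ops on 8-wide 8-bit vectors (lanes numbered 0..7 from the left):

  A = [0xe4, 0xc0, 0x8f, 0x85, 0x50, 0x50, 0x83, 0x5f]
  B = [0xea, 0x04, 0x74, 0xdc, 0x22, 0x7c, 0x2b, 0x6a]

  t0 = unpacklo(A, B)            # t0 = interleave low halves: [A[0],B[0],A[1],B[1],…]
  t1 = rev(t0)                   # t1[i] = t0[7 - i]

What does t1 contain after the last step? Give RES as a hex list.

RES = [ 0xdc  0x85  0x74  0x8f  0x04  0xc0  0xea  0xe4 ]

→ t0 |e4|ea|c0|04|8f|74|85|dc|
→ t1 |dc|85|74|8f|04|c0|ea|e4|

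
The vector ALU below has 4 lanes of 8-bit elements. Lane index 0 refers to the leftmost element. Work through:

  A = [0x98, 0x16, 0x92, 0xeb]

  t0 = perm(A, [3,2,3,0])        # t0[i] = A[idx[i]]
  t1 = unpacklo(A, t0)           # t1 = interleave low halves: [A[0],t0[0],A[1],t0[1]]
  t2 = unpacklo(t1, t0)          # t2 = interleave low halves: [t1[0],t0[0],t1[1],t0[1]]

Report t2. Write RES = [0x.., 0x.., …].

RES = [ 0x98  0xeb  0xeb  0x92 ]

→ t0 |eb|92|eb|98|
→ t1 |98|eb|16|92|
→ t2 |98|eb|eb|92|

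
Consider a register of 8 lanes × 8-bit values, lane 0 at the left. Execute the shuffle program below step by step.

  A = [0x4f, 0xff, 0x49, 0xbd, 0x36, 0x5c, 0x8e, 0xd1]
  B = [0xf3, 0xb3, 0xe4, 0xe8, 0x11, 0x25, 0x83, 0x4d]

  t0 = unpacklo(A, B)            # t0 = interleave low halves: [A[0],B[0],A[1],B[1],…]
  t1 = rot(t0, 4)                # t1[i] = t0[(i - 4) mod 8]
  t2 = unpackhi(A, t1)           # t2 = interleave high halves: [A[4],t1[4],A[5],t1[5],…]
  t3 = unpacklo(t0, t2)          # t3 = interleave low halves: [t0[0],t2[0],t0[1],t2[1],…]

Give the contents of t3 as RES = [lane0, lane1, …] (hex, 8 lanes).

t0 = [0x4f, 0xf3, 0xff, 0xb3, 0x49, 0xe4, 0xbd, 0xe8]
t1 = [0x49, 0xe4, 0xbd, 0xe8, 0x4f, 0xf3, 0xff, 0xb3]
t2 = [0x36, 0x4f, 0x5c, 0xf3, 0x8e, 0xff, 0xd1, 0xb3]
t3 = [0x4f, 0x36, 0xf3, 0x4f, 0xff, 0x5c, 0xb3, 0xf3]

RES = [0x4f, 0x36, 0xf3, 0x4f, 0xff, 0x5c, 0xb3, 0xf3]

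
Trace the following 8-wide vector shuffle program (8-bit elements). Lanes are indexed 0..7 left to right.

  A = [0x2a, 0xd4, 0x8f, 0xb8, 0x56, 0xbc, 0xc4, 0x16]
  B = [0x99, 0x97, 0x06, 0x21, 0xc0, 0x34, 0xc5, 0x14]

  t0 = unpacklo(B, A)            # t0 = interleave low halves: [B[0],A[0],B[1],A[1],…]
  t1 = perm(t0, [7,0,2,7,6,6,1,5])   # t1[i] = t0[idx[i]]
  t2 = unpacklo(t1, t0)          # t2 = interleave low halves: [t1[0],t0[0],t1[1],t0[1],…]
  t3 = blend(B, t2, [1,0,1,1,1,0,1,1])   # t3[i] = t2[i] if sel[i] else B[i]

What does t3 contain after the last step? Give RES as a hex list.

  t0: 99 2a 97 d4 06 8f 21 b8
  t1: b8 99 97 b8 21 21 2a 8f
  t2: b8 99 99 2a 97 97 b8 d4
  t3: b8 97 99 2a 97 34 b8 d4

RES = [ 0xb8  0x97  0x99  0x2a  0x97  0x34  0xb8  0xd4 ]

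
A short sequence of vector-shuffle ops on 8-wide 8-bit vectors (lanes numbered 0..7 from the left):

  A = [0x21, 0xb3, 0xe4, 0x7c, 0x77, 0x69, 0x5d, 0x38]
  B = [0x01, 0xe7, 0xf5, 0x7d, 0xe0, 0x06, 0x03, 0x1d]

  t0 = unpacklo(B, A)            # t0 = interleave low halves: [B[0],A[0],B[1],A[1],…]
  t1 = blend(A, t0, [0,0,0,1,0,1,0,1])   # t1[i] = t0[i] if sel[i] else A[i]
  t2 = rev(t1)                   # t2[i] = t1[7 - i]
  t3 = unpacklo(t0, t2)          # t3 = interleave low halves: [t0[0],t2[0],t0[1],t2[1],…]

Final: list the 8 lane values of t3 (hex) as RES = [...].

RES = [ 0x01  0x7c  0x21  0x5d  0xe7  0xe4  0xb3  0x77 ]

t0 = [0x01, 0x21, 0xe7, 0xb3, 0xf5, 0xe4, 0x7d, 0x7c]
t1 = [0x21, 0xb3, 0xe4, 0xb3, 0x77, 0xe4, 0x5d, 0x7c]
t2 = [0x7c, 0x5d, 0xe4, 0x77, 0xb3, 0xe4, 0xb3, 0x21]
t3 = [0x01, 0x7c, 0x21, 0x5d, 0xe7, 0xe4, 0xb3, 0x77]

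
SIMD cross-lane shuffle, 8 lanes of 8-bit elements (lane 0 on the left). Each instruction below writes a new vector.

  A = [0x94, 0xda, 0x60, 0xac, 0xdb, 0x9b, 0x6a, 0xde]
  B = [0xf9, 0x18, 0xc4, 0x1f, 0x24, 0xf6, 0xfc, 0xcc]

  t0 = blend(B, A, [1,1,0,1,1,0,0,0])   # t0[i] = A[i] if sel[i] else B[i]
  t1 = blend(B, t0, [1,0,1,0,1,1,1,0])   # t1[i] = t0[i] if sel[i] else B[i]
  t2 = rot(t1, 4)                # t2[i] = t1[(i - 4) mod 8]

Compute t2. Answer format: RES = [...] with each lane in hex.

t0 = [0x94, 0xda, 0xc4, 0xac, 0xdb, 0xf6, 0xfc, 0xcc]
t1 = [0x94, 0x18, 0xc4, 0x1f, 0xdb, 0xf6, 0xfc, 0xcc]
t2 = [0xdb, 0xf6, 0xfc, 0xcc, 0x94, 0x18, 0xc4, 0x1f]

RES = [0xdb, 0xf6, 0xfc, 0xcc, 0x94, 0x18, 0xc4, 0x1f]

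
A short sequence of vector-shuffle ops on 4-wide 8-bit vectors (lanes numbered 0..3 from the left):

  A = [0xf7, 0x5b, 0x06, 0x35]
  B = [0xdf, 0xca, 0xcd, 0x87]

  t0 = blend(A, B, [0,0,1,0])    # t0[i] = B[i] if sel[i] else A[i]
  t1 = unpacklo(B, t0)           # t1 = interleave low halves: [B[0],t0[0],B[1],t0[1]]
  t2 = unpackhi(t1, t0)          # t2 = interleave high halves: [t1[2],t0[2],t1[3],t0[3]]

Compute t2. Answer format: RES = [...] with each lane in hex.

t0 = [0xf7, 0x5b, 0xcd, 0x35]
t1 = [0xdf, 0xf7, 0xca, 0x5b]
t2 = [0xca, 0xcd, 0x5b, 0x35]

RES = [0xca, 0xcd, 0x5b, 0x35]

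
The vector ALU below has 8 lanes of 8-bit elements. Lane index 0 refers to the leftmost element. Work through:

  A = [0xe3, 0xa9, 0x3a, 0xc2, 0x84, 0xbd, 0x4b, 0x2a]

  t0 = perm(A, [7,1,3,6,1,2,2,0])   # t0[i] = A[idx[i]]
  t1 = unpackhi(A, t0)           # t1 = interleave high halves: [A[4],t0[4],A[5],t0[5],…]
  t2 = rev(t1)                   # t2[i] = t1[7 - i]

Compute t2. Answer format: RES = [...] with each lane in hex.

  t0: 2a a9 c2 4b a9 3a 3a e3
  t1: 84 a9 bd 3a 4b 3a 2a e3
  t2: e3 2a 3a 4b 3a bd a9 84

RES = [ 0xe3  0x2a  0x3a  0x4b  0x3a  0xbd  0xa9  0x84 ]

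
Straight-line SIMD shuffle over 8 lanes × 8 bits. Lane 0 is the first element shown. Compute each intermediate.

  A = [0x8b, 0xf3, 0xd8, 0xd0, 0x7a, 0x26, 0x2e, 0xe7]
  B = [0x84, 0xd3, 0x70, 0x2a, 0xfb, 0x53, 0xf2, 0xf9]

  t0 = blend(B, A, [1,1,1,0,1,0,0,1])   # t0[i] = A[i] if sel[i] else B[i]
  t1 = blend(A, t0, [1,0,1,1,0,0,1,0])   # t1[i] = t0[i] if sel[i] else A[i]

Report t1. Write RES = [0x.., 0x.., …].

RES = [0x8b, 0xf3, 0xd8, 0x2a, 0x7a, 0x26, 0xf2, 0xe7]

t0 = [0x8b, 0xf3, 0xd8, 0x2a, 0x7a, 0x53, 0xf2, 0xe7]
t1 = [0x8b, 0xf3, 0xd8, 0x2a, 0x7a, 0x26, 0xf2, 0xe7]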